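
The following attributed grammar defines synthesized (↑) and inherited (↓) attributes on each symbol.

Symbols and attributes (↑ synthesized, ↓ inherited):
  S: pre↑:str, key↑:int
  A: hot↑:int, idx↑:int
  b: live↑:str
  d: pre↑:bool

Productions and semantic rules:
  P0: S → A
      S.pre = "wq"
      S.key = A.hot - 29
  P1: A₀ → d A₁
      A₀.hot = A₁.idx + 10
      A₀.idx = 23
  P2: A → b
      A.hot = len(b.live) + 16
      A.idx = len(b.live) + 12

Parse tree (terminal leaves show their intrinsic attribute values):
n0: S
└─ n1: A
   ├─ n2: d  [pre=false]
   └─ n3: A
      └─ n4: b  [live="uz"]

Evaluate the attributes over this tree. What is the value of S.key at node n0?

-5

1. n2.pre = false  [terminal]
2. n4.live = "uz"  [terminal]
3. n3.hot = 18  [len(b.live) + 16]
4. n3.idx = 14  [len(b.live) + 12]
5. n1.hot = 24  [A₁.idx + 10]
6. n1.idx = 23  [23]
7. n0.pre = "wq"  ["wq"]
8. n0.key = -5  [A.hot - 29]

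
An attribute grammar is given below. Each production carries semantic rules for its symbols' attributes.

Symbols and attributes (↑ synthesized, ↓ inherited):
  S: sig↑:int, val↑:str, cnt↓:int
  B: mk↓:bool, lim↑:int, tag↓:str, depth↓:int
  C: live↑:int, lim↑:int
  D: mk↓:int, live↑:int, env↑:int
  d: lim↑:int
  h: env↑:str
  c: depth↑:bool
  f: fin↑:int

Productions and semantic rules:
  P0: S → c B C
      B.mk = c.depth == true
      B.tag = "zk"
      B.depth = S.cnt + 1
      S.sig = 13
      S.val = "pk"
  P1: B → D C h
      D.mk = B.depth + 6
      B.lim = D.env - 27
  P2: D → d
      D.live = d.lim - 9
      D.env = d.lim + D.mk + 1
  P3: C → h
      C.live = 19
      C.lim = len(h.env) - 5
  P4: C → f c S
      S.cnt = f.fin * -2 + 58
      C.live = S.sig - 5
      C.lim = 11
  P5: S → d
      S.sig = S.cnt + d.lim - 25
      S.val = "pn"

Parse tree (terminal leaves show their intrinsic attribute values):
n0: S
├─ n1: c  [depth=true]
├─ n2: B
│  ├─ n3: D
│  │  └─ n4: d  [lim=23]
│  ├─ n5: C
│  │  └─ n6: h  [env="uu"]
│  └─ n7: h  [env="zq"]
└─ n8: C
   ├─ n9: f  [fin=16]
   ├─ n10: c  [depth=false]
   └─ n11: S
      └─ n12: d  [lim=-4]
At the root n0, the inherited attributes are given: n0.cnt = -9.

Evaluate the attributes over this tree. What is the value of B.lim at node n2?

1. n0.cnt = -9  [given at root]
2. n1.depth = true  [terminal]
3. n2.mk = true  [c.depth == true]
4. n2.tag = "zk"  ["zk"]
5. n2.depth = -8  [S.cnt + 1]
6. n3.mk = -2  [B.depth + 6]
7. n4.lim = 23  [terminal]
8. n3.live = 14  [d.lim - 9]
9. n3.env = 22  [d.lim + D.mk + 1]
10. n6.env = "uu"  [terminal]
11. n5.live = 19  [19]
12. n5.lim = -3  [len(h.env) - 5]
13. n7.env = "zq"  [terminal]
14. n2.lim = -5  [D.env - 27]
15. n9.fin = 16  [terminal]
16. n10.depth = false  [terminal]
17. n11.cnt = 26  [f.fin * -2 + 58]
18. n12.lim = -4  [terminal]
19. n11.sig = -3  [S.cnt + d.lim - 25]
20. n11.val = "pn"  ["pn"]
21. n8.live = -8  [S.sig - 5]
22. n8.lim = 11  [11]
23. n0.sig = 13  [13]
24. n0.val = "pk"  ["pk"]

-5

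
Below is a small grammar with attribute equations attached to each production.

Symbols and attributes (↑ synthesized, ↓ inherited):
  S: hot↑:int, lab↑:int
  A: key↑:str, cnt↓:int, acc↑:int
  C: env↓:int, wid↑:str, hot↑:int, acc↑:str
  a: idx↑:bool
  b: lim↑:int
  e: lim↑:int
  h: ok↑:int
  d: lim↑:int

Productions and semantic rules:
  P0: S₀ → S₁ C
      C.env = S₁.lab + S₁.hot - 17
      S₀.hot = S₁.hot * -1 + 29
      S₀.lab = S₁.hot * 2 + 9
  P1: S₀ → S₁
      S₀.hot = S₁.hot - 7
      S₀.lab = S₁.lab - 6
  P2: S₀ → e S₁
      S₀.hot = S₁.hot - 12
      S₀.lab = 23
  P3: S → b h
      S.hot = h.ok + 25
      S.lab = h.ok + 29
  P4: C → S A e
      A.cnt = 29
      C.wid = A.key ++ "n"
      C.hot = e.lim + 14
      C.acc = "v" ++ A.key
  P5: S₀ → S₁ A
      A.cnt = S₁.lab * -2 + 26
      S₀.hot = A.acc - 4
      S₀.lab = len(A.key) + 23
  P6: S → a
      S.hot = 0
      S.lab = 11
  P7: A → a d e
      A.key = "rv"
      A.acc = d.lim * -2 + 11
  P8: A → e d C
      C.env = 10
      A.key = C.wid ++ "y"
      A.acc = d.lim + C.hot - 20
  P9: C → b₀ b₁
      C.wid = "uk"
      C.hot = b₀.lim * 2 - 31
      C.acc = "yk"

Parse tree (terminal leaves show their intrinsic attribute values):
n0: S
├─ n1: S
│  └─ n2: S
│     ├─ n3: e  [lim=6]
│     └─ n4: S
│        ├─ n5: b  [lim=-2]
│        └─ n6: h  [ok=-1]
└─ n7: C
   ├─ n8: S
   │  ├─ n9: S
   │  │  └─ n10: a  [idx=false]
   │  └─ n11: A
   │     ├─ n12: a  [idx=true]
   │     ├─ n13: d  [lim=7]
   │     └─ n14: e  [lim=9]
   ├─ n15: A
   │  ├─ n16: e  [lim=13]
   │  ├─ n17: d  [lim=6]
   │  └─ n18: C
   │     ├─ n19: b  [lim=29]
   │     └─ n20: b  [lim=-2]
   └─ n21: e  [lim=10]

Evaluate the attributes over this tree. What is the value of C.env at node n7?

1. n3.lim = 6  [terminal]
2. n5.lim = -2  [terminal]
3. n6.ok = -1  [terminal]
4. n4.hot = 24  [h.ok + 25]
5. n4.lab = 28  [h.ok + 29]
6. n2.hot = 12  [S₁.hot - 12]
7. n2.lab = 23  [23]
8. n1.hot = 5  [S₁.hot - 7]
9. n1.lab = 17  [S₁.lab - 6]
10. n7.env = 5  [S₁.lab + S₁.hot - 17]
11. n10.idx = false  [terminal]
12. n9.hot = 0  [0]
13. n9.lab = 11  [11]
14. n11.cnt = 4  [S₁.lab * -2 + 26]
15. n12.idx = true  [terminal]
16. n13.lim = 7  [terminal]
17. n14.lim = 9  [terminal]
18. n11.key = "rv"  ["rv"]
19. n11.acc = -3  [d.lim * -2 + 11]
20. n8.hot = -7  [A.acc - 4]
21. n8.lab = 25  [len(A.key) + 23]
22. n15.cnt = 29  [29]
23. n16.lim = 13  [terminal]
24. n17.lim = 6  [terminal]
25. n18.env = 10  [10]
26. n19.lim = 29  [terminal]
27. n20.lim = -2  [terminal]
28. n18.wid = "uk"  ["uk"]
29. n18.hot = 27  [b₀.lim * 2 - 31]
30. n18.acc = "yk"  ["yk"]
31. n15.key = "uky"  [C.wid ++ "y"]
32. n15.acc = 13  [d.lim + C.hot - 20]
33. n21.lim = 10  [terminal]
34. n7.wid = "ukyn"  [A.key ++ "n"]
35. n7.hot = 24  [e.lim + 14]
36. n7.acc = "vuky"  ["v" ++ A.key]
37. n0.hot = 24  [S₁.hot * -1 + 29]
38. n0.lab = 19  [S₁.hot * 2 + 9]

5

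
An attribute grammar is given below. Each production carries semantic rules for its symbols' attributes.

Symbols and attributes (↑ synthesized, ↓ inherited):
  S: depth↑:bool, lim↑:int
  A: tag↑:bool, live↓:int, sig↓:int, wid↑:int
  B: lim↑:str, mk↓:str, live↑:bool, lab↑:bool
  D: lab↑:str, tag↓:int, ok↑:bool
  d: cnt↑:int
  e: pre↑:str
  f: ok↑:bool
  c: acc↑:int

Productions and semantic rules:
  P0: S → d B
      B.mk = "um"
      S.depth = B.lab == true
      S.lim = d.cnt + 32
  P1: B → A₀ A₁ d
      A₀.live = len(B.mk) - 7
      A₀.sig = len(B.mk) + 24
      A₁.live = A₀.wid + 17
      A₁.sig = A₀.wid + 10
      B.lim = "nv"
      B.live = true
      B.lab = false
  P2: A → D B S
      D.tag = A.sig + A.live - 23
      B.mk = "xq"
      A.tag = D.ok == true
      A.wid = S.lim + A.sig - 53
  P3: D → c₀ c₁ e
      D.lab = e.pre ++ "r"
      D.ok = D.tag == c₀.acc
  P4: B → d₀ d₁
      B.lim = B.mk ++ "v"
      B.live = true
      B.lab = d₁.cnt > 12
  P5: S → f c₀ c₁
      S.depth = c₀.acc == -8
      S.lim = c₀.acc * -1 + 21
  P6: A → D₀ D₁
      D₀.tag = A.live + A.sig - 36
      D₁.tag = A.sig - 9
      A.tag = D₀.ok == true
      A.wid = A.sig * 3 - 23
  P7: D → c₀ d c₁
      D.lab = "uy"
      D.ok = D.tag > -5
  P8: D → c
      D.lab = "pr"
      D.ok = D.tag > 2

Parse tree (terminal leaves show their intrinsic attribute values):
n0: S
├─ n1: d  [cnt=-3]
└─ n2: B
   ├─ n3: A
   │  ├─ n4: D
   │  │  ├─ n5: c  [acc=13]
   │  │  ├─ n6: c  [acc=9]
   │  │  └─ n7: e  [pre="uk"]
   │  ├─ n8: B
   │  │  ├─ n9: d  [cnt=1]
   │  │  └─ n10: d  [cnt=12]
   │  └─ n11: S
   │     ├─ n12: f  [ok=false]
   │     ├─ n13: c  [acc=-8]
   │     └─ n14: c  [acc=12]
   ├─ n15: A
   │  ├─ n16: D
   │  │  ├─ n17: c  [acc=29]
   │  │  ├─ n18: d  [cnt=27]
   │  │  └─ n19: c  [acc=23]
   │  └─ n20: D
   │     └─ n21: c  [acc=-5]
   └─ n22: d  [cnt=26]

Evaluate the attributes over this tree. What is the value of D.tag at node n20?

3

1. n1.cnt = -3  [terminal]
2. n2.mk = "um"  ["um"]
3. n3.live = -5  [len(B.mk) - 7]
4. n3.sig = 26  [len(B.mk) + 24]
5. n4.tag = -2  [A.sig + A.live - 23]
6. n5.acc = 13  [terminal]
7. n6.acc = 9  [terminal]
8. n7.pre = "uk"  [terminal]
9. n4.lab = "ukr"  [e.pre ++ "r"]
10. n4.ok = false  [D.tag == c₀.acc]
11. n8.mk = "xq"  ["xq"]
12. n9.cnt = 1  [terminal]
13. n10.cnt = 12  [terminal]
14. n8.lim = "xqv"  [B.mk ++ "v"]
15. n8.live = true  [true]
16. n8.lab = false  [d₁.cnt > 12]
17. n12.ok = false  [terminal]
18. n13.acc = -8  [terminal]
19. n14.acc = 12  [terminal]
20. n11.depth = true  [c₀.acc == -8]
21. n11.lim = 29  [c₀.acc * -1 + 21]
22. n3.tag = false  [D.ok == true]
23. n3.wid = 2  [S.lim + A.sig - 53]
24. n15.live = 19  [A₀.wid + 17]
25. n15.sig = 12  [A₀.wid + 10]
26. n16.tag = -5  [A.live + A.sig - 36]
27. n17.acc = 29  [terminal]
28. n18.cnt = 27  [terminal]
29. n19.acc = 23  [terminal]
30. n16.lab = "uy"  ["uy"]
31. n16.ok = false  [D.tag > -5]
32. n20.tag = 3  [A.sig - 9]
33. n21.acc = -5  [terminal]
34. n20.lab = "pr"  ["pr"]
35. n20.ok = true  [D.tag > 2]
36. n15.tag = false  [D₀.ok == true]
37. n15.wid = 13  [A.sig * 3 - 23]
38. n22.cnt = 26  [terminal]
39. n2.lim = "nv"  ["nv"]
40. n2.live = true  [true]
41. n2.lab = false  [false]
42. n0.depth = false  [B.lab == true]
43. n0.lim = 29  [d.cnt + 32]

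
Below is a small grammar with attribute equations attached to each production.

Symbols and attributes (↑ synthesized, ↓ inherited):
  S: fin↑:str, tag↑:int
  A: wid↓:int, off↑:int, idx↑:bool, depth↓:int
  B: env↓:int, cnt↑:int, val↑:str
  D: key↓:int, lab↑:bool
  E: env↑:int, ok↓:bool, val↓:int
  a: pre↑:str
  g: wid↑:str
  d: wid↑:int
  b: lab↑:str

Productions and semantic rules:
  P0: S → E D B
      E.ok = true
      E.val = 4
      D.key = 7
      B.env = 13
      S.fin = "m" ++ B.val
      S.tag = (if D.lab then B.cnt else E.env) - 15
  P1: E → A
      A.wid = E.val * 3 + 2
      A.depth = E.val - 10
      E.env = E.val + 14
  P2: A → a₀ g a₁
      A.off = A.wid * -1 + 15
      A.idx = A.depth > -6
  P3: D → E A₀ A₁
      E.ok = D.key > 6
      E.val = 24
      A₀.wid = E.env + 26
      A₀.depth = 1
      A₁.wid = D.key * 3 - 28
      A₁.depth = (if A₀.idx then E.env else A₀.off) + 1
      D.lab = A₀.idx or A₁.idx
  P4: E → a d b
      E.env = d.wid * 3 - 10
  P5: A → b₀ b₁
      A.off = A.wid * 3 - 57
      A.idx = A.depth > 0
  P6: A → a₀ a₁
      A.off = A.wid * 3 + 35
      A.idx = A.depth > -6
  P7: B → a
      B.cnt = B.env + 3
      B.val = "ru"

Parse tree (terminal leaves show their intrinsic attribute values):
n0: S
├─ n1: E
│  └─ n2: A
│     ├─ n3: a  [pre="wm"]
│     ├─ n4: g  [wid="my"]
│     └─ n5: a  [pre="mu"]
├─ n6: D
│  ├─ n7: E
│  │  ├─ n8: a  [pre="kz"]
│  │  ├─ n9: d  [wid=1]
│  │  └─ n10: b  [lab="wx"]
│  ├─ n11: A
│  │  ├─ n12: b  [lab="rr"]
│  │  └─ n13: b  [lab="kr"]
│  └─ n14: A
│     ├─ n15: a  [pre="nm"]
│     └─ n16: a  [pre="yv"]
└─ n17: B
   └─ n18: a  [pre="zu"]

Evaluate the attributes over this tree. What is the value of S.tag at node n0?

1

1. n1.ok = true  [true]
2. n1.val = 4  [4]
3. n2.wid = 14  [E.val * 3 + 2]
4. n2.depth = -6  [E.val - 10]
5. n3.pre = "wm"  [terminal]
6. n4.wid = "my"  [terminal]
7. n5.pre = "mu"  [terminal]
8. n2.off = 1  [A.wid * -1 + 15]
9. n2.idx = false  [A.depth > -6]
10. n1.env = 18  [E.val + 14]
11. n6.key = 7  [7]
12. n7.ok = true  [D.key > 6]
13. n7.val = 24  [24]
14. n8.pre = "kz"  [terminal]
15. n9.wid = 1  [terminal]
16. n10.lab = "wx"  [terminal]
17. n7.env = -7  [d.wid * 3 - 10]
18. n11.wid = 19  [E.env + 26]
19. n11.depth = 1  [1]
20. n12.lab = "rr"  [terminal]
21. n13.lab = "kr"  [terminal]
22. n11.off = 0  [A.wid * 3 - 57]
23. n11.idx = true  [A.depth > 0]
24. n14.wid = -7  [D.key * 3 - 28]
25. n14.depth = -6  [(if A₀.idx then E.env else A₀.off) + 1]
26. n15.pre = "nm"  [terminal]
27. n16.pre = "yv"  [terminal]
28. n14.off = 14  [A.wid * 3 + 35]
29. n14.idx = false  [A.depth > -6]
30. n6.lab = true  [A₀.idx or A₁.idx]
31. n17.env = 13  [13]
32. n18.pre = "zu"  [terminal]
33. n17.cnt = 16  [B.env + 3]
34. n17.val = "ru"  ["ru"]
35. n0.fin = "mru"  ["m" ++ B.val]
36. n0.tag = 1  [(if D.lab then B.cnt else E.env) - 15]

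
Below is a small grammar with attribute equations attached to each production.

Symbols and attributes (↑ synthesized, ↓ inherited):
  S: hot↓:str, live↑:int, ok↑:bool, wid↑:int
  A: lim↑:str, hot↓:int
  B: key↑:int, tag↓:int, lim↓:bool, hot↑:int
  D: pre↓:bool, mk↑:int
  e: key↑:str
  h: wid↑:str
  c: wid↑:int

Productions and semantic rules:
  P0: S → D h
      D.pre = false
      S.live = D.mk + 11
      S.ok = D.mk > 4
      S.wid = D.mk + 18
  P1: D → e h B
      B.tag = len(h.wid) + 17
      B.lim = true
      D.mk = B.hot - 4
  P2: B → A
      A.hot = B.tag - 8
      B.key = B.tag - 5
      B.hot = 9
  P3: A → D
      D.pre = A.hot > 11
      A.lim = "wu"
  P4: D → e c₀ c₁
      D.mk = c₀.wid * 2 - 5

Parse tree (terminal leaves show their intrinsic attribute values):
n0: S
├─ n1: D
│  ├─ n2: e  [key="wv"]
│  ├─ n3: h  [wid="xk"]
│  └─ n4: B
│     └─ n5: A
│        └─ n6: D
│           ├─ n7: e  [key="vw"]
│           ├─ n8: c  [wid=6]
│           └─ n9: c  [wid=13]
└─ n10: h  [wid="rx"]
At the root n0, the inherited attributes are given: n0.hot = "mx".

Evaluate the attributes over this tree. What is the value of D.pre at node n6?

1. n0.hot = "mx"  [given at root]
2. n1.pre = false  [false]
3. n2.key = "wv"  [terminal]
4. n3.wid = "xk"  [terminal]
5. n4.tag = 19  [len(h.wid) + 17]
6. n4.lim = true  [true]
7. n5.hot = 11  [B.tag - 8]
8. n6.pre = false  [A.hot > 11]
9. n7.key = "vw"  [terminal]
10. n8.wid = 6  [terminal]
11. n9.wid = 13  [terminal]
12. n6.mk = 7  [c₀.wid * 2 - 5]
13. n5.lim = "wu"  ["wu"]
14. n4.key = 14  [B.tag - 5]
15. n4.hot = 9  [9]
16. n1.mk = 5  [B.hot - 4]
17. n10.wid = "rx"  [terminal]
18. n0.live = 16  [D.mk + 11]
19. n0.ok = true  [D.mk > 4]
20. n0.wid = 23  [D.mk + 18]

false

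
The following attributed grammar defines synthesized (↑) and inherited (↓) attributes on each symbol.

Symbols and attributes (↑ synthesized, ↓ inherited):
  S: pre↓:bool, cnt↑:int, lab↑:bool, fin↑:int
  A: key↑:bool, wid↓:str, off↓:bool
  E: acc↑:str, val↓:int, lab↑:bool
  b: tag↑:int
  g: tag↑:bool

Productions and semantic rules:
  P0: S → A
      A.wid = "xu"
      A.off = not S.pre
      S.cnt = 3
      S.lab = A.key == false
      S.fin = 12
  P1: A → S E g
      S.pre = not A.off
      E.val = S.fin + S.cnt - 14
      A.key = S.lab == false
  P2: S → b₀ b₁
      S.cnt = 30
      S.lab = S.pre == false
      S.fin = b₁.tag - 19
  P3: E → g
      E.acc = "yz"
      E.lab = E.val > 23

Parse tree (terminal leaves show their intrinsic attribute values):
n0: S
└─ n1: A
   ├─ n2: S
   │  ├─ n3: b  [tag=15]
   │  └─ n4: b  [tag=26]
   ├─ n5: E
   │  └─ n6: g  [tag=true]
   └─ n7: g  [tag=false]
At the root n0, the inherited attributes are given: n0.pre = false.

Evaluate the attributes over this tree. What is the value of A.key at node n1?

false

1. n0.pre = false  [given at root]
2. n1.wid = "xu"  ["xu"]
3. n1.off = true  [not S.pre]
4. n2.pre = false  [not A.off]
5. n3.tag = 15  [terminal]
6. n4.tag = 26  [terminal]
7. n2.cnt = 30  [30]
8. n2.lab = true  [S.pre == false]
9. n2.fin = 7  [b₁.tag - 19]
10. n5.val = 23  [S.fin + S.cnt - 14]
11. n6.tag = true  [terminal]
12. n5.acc = "yz"  ["yz"]
13. n5.lab = false  [E.val > 23]
14. n7.tag = false  [terminal]
15. n1.key = false  [S.lab == false]
16. n0.cnt = 3  [3]
17. n0.lab = true  [A.key == false]
18. n0.fin = 12  [12]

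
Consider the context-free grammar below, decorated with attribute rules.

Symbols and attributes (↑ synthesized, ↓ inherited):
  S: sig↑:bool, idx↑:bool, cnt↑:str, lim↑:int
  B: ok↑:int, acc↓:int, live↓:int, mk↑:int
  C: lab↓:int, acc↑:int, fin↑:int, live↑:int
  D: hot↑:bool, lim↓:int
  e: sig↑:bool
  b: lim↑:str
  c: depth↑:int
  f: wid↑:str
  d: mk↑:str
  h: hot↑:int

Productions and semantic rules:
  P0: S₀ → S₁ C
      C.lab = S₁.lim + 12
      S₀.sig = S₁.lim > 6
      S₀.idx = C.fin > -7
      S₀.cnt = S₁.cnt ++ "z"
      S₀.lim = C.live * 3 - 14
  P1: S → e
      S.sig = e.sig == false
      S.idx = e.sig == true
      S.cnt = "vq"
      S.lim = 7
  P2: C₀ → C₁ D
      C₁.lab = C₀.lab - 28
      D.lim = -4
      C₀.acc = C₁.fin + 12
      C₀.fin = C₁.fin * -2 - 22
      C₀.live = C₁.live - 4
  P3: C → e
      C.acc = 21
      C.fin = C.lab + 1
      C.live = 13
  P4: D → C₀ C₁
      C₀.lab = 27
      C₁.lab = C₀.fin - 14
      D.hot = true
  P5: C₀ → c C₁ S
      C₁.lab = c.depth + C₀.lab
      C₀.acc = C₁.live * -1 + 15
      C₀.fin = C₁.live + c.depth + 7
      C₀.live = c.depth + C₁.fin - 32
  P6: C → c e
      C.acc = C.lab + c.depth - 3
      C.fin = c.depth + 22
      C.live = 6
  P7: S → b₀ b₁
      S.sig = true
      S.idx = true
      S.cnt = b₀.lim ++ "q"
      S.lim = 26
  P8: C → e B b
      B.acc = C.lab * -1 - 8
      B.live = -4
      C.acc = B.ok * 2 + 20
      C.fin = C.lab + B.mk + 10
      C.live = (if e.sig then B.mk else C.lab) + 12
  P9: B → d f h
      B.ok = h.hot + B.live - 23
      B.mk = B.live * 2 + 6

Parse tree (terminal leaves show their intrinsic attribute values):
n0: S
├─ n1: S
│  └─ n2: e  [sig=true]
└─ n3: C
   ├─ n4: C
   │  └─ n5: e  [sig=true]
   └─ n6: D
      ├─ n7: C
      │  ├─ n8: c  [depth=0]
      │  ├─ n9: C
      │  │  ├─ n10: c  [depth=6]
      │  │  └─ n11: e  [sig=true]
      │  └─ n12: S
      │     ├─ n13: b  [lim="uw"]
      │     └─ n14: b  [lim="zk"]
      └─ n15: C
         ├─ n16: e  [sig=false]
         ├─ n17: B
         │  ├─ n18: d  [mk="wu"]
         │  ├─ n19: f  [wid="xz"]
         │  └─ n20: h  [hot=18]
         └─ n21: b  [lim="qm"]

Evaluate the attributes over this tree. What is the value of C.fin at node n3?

1. n2.sig = true  [terminal]
2. n1.sig = false  [e.sig == false]
3. n1.idx = true  [e.sig == true]
4. n1.cnt = "vq"  ["vq"]
5. n1.lim = 7  [7]
6. n3.lab = 19  [S₁.lim + 12]
7. n4.lab = -9  [C₀.lab - 28]
8. n5.sig = true  [terminal]
9. n4.acc = 21  [21]
10. n4.fin = -8  [C.lab + 1]
11. n4.live = 13  [13]
12. n6.lim = -4  [-4]
13. n7.lab = 27  [27]
14. n8.depth = 0  [terminal]
15. n9.lab = 27  [c.depth + C₀.lab]
16. n10.depth = 6  [terminal]
17. n11.sig = true  [terminal]
18. n9.acc = 30  [C.lab + c.depth - 3]
19. n9.fin = 28  [c.depth + 22]
20. n9.live = 6  [6]
21. n13.lim = "uw"  [terminal]
22. n14.lim = "zk"  [terminal]
23. n12.sig = true  [true]
24. n12.idx = true  [true]
25. n12.cnt = "uwq"  [b₀.lim ++ "q"]
26. n12.lim = 26  [26]
27. n7.acc = 9  [C₁.live * -1 + 15]
28. n7.fin = 13  [C₁.live + c.depth + 7]
29. n7.live = -4  [c.depth + C₁.fin - 32]
30. n15.lab = -1  [C₀.fin - 14]
31. n16.sig = false  [terminal]
32. n17.acc = -7  [C.lab * -1 - 8]
33. n17.live = -4  [-4]
34. n18.mk = "wu"  [terminal]
35. n19.wid = "xz"  [terminal]
36. n20.hot = 18  [terminal]
37. n17.ok = -9  [h.hot + B.live - 23]
38. n17.mk = -2  [B.live * 2 + 6]
39. n21.lim = "qm"  [terminal]
40. n15.acc = 2  [B.ok * 2 + 20]
41. n15.fin = 7  [C.lab + B.mk + 10]
42. n15.live = 11  [(if e.sig then B.mk else C.lab) + 12]
43. n6.hot = true  [true]
44. n3.acc = 4  [C₁.fin + 12]
45. n3.fin = -6  [C₁.fin * -2 - 22]
46. n3.live = 9  [C₁.live - 4]
47. n0.sig = true  [S₁.lim > 6]
48. n0.idx = true  [C.fin > -7]
49. n0.cnt = "vqz"  [S₁.cnt ++ "z"]
50. n0.lim = 13  [C.live * 3 - 14]

-6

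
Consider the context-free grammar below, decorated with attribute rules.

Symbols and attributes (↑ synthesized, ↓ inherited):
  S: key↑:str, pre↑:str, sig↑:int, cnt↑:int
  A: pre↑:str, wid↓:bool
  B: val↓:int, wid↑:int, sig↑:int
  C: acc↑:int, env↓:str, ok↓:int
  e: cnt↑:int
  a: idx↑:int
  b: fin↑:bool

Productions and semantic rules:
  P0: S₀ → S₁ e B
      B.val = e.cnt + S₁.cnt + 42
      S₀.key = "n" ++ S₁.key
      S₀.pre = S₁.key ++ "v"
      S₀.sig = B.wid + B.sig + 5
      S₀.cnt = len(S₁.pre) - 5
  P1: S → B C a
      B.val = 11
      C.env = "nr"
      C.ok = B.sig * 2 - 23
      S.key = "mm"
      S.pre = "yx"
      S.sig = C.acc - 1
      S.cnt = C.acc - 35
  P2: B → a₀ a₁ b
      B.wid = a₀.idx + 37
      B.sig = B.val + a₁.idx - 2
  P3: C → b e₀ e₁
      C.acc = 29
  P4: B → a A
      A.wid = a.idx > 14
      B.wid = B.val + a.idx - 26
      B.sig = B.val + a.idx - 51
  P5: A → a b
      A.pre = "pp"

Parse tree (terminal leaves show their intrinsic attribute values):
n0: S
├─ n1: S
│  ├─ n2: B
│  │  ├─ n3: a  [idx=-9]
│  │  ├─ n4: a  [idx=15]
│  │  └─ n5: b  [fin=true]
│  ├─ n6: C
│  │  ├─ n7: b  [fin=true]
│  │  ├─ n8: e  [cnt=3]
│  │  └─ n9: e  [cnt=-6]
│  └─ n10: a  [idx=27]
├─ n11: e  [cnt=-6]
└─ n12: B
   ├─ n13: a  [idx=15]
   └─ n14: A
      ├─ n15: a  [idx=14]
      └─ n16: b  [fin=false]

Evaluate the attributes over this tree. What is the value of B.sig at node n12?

1. n2.val = 11  [11]
2. n3.idx = -9  [terminal]
3. n4.idx = 15  [terminal]
4. n5.fin = true  [terminal]
5. n2.wid = 28  [a₀.idx + 37]
6. n2.sig = 24  [B.val + a₁.idx - 2]
7. n6.env = "nr"  ["nr"]
8. n6.ok = 25  [B.sig * 2 - 23]
9. n7.fin = true  [terminal]
10. n8.cnt = 3  [terminal]
11. n9.cnt = -6  [terminal]
12. n6.acc = 29  [29]
13. n10.idx = 27  [terminal]
14. n1.key = "mm"  ["mm"]
15. n1.pre = "yx"  ["yx"]
16. n1.sig = 28  [C.acc - 1]
17. n1.cnt = -6  [C.acc - 35]
18. n11.cnt = -6  [terminal]
19. n12.val = 30  [e.cnt + S₁.cnt + 42]
20. n13.idx = 15  [terminal]
21. n14.wid = true  [a.idx > 14]
22. n15.idx = 14  [terminal]
23. n16.fin = false  [terminal]
24. n14.pre = "pp"  ["pp"]
25. n12.wid = 19  [B.val + a.idx - 26]
26. n12.sig = -6  [B.val + a.idx - 51]
27. n0.key = "nmm"  ["n" ++ S₁.key]
28. n0.pre = "mmv"  [S₁.key ++ "v"]
29. n0.sig = 18  [B.wid + B.sig + 5]
30. n0.cnt = -3  [len(S₁.pre) - 5]

-6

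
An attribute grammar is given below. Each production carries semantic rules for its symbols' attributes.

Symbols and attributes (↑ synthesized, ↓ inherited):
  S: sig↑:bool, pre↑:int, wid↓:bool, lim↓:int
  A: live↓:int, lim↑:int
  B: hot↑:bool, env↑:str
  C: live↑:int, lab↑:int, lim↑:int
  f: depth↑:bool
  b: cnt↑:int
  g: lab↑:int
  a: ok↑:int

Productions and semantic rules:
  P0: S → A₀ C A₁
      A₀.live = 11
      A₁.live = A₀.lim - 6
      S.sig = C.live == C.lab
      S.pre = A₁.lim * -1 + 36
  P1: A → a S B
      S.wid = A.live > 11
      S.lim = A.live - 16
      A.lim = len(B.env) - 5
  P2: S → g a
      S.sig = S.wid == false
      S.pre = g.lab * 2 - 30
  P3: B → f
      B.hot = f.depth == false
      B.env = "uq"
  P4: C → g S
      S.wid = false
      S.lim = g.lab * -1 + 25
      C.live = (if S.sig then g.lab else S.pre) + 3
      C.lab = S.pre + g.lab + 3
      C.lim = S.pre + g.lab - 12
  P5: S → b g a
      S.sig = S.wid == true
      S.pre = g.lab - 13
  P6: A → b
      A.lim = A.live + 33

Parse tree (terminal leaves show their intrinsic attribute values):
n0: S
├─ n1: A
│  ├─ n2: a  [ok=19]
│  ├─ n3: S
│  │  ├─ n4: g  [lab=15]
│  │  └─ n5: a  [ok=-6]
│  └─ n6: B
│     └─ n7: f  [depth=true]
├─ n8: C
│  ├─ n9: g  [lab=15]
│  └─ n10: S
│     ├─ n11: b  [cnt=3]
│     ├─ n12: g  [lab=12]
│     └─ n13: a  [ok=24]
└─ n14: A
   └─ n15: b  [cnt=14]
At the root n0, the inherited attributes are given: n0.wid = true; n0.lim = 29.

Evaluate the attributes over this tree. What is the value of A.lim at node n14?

24

1. n0.wid = true  [given at root]
2. n0.lim = 29  [given at root]
3. n1.live = 11  [11]
4. n2.ok = 19  [terminal]
5. n3.wid = false  [A.live > 11]
6. n3.lim = -5  [A.live - 16]
7. n4.lab = 15  [terminal]
8. n5.ok = -6  [terminal]
9. n3.sig = true  [S.wid == false]
10. n3.pre = 0  [g.lab * 2 - 30]
11. n7.depth = true  [terminal]
12. n6.hot = false  [f.depth == false]
13. n6.env = "uq"  ["uq"]
14. n1.lim = -3  [len(B.env) - 5]
15. n9.lab = 15  [terminal]
16. n10.wid = false  [false]
17. n10.lim = 10  [g.lab * -1 + 25]
18. n11.cnt = 3  [terminal]
19. n12.lab = 12  [terminal]
20. n13.ok = 24  [terminal]
21. n10.sig = false  [S.wid == true]
22. n10.pre = -1  [g.lab - 13]
23. n8.live = 2  [(if S.sig then g.lab else S.pre) + 3]
24. n8.lab = 17  [S.pre + g.lab + 3]
25. n8.lim = 2  [S.pre + g.lab - 12]
26. n14.live = -9  [A₀.lim - 6]
27. n15.cnt = 14  [terminal]
28. n14.lim = 24  [A.live + 33]
29. n0.sig = false  [C.live == C.lab]
30. n0.pre = 12  [A₁.lim * -1 + 36]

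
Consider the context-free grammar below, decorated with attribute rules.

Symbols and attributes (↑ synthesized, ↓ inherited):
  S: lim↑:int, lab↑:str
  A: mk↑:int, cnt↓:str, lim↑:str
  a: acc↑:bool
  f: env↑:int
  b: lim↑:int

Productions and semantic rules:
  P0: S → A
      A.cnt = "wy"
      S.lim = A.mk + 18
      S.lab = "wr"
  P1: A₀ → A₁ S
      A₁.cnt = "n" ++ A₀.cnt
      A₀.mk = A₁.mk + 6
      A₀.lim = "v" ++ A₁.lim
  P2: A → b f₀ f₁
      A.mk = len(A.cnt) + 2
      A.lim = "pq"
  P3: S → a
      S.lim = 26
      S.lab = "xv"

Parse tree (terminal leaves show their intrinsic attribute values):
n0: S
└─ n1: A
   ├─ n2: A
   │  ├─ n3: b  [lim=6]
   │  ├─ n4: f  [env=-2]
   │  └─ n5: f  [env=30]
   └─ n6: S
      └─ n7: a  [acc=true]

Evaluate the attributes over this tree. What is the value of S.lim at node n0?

29

1. n1.cnt = "wy"  ["wy"]
2. n2.cnt = "nwy"  ["n" ++ A₀.cnt]
3. n3.lim = 6  [terminal]
4. n4.env = -2  [terminal]
5. n5.env = 30  [terminal]
6. n2.mk = 5  [len(A.cnt) + 2]
7. n2.lim = "pq"  ["pq"]
8. n7.acc = true  [terminal]
9. n6.lim = 26  [26]
10. n6.lab = "xv"  ["xv"]
11. n1.mk = 11  [A₁.mk + 6]
12. n1.lim = "vpq"  ["v" ++ A₁.lim]
13. n0.lim = 29  [A.mk + 18]
14. n0.lab = "wr"  ["wr"]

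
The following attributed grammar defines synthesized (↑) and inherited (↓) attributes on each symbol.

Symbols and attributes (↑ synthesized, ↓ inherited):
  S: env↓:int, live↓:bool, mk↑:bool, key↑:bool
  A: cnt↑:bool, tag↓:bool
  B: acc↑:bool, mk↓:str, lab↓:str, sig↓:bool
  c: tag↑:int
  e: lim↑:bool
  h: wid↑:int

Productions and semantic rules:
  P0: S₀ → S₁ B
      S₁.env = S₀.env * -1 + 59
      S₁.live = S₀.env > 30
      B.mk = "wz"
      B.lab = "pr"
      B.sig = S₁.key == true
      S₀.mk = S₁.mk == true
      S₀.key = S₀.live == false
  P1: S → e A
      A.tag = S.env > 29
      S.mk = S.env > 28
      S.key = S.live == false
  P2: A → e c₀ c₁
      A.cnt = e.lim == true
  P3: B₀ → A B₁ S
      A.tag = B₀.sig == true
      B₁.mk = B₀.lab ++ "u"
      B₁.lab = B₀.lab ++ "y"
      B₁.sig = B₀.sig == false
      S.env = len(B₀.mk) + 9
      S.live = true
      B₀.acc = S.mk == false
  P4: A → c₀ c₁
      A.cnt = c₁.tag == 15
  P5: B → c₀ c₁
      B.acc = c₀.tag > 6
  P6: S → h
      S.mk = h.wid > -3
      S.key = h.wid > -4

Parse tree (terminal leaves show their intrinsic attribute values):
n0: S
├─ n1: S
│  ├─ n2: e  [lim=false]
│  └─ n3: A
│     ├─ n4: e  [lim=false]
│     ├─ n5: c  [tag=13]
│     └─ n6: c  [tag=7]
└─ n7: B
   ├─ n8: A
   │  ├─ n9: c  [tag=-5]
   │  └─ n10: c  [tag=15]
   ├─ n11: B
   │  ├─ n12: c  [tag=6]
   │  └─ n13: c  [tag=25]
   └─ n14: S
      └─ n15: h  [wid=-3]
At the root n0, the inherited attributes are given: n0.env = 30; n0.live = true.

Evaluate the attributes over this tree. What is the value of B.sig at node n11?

1. n0.env = 30  [given at root]
2. n0.live = true  [given at root]
3. n1.env = 29  [S₀.env * -1 + 59]
4. n1.live = false  [S₀.env > 30]
5. n2.lim = false  [terminal]
6. n3.tag = false  [S.env > 29]
7. n4.lim = false  [terminal]
8. n5.tag = 13  [terminal]
9. n6.tag = 7  [terminal]
10. n3.cnt = false  [e.lim == true]
11. n1.mk = true  [S.env > 28]
12. n1.key = true  [S.live == false]
13. n7.mk = "wz"  ["wz"]
14. n7.lab = "pr"  ["pr"]
15. n7.sig = true  [S₁.key == true]
16. n8.tag = true  [B₀.sig == true]
17. n9.tag = -5  [terminal]
18. n10.tag = 15  [terminal]
19. n8.cnt = true  [c₁.tag == 15]
20. n11.mk = "pru"  [B₀.lab ++ "u"]
21. n11.lab = "pry"  [B₀.lab ++ "y"]
22. n11.sig = false  [B₀.sig == false]
23. n12.tag = 6  [terminal]
24. n13.tag = 25  [terminal]
25. n11.acc = false  [c₀.tag > 6]
26. n14.env = 11  [len(B₀.mk) + 9]
27. n14.live = true  [true]
28. n15.wid = -3  [terminal]
29. n14.mk = false  [h.wid > -3]
30. n14.key = true  [h.wid > -4]
31. n7.acc = true  [S.mk == false]
32. n0.mk = true  [S₁.mk == true]
33. n0.key = false  [S₀.live == false]

false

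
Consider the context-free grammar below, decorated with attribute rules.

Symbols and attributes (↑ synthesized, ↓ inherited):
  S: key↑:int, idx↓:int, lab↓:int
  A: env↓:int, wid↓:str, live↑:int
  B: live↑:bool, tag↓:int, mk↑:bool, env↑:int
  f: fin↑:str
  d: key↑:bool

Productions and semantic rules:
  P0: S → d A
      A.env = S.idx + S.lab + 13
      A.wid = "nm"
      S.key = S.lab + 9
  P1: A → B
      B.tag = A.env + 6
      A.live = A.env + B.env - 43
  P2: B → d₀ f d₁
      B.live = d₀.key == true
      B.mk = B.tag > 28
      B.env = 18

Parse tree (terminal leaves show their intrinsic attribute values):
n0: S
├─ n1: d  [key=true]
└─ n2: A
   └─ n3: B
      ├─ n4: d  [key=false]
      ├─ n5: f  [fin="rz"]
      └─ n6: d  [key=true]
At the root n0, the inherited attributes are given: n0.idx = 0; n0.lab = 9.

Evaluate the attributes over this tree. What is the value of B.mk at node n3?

1. n0.idx = 0  [given at root]
2. n0.lab = 9  [given at root]
3. n1.key = true  [terminal]
4. n2.env = 22  [S.idx + S.lab + 13]
5. n2.wid = "nm"  ["nm"]
6. n3.tag = 28  [A.env + 6]
7. n4.key = false  [terminal]
8. n5.fin = "rz"  [terminal]
9. n6.key = true  [terminal]
10. n3.live = false  [d₀.key == true]
11. n3.mk = false  [B.tag > 28]
12. n3.env = 18  [18]
13. n2.live = -3  [A.env + B.env - 43]
14. n0.key = 18  [S.lab + 9]

false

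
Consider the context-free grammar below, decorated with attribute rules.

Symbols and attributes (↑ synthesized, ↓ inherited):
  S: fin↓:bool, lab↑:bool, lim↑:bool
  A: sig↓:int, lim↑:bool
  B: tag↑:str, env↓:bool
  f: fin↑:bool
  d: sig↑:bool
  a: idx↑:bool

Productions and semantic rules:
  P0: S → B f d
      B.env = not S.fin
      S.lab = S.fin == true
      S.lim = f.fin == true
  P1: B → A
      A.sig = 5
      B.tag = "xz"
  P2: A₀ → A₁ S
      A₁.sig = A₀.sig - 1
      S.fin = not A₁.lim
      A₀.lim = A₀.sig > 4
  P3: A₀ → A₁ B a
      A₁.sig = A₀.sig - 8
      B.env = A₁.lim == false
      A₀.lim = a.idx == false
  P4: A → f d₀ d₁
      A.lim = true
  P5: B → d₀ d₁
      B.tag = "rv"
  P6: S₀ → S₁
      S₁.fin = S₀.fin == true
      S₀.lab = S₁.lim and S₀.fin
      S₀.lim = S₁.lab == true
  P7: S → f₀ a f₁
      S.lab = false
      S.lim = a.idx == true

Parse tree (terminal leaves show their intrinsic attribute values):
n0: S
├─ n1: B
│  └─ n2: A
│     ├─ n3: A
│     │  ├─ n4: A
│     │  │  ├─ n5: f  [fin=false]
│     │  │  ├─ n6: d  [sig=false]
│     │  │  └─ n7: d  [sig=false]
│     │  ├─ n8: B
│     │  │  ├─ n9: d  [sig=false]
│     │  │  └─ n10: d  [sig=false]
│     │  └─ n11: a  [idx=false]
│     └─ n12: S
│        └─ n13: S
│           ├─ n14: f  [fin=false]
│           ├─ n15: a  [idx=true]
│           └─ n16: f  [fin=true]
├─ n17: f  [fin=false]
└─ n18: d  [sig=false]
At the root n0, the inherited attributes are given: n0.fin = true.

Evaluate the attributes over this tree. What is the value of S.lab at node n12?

1. n0.fin = true  [given at root]
2. n1.env = false  [not S.fin]
3. n2.sig = 5  [5]
4. n3.sig = 4  [A₀.sig - 1]
5. n4.sig = -4  [A₀.sig - 8]
6. n5.fin = false  [terminal]
7. n6.sig = false  [terminal]
8. n7.sig = false  [terminal]
9. n4.lim = true  [true]
10. n8.env = false  [A₁.lim == false]
11. n9.sig = false  [terminal]
12. n10.sig = false  [terminal]
13. n8.tag = "rv"  ["rv"]
14. n11.idx = false  [terminal]
15. n3.lim = true  [a.idx == false]
16. n12.fin = false  [not A₁.lim]
17. n13.fin = false  [S₀.fin == true]
18. n14.fin = false  [terminal]
19. n15.idx = true  [terminal]
20. n16.fin = true  [terminal]
21. n13.lab = false  [false]
22. n13.lim = true  [a.idx == true]
23. n12.lab = false  [S₁.lim and S₀.fin]
24. n12.lim = false  [S₁.lab == true]
25. n2.lim = true  [A₀.sig > 4]
26. n1.tag = "xz"  ["xz"]
27. n17.fin = false  [terminal]
28. n18.sig = false  [terminal]
29. n0.lab = true  [S.fin == true]
30. n0.lim = false  [f.fin == true]

false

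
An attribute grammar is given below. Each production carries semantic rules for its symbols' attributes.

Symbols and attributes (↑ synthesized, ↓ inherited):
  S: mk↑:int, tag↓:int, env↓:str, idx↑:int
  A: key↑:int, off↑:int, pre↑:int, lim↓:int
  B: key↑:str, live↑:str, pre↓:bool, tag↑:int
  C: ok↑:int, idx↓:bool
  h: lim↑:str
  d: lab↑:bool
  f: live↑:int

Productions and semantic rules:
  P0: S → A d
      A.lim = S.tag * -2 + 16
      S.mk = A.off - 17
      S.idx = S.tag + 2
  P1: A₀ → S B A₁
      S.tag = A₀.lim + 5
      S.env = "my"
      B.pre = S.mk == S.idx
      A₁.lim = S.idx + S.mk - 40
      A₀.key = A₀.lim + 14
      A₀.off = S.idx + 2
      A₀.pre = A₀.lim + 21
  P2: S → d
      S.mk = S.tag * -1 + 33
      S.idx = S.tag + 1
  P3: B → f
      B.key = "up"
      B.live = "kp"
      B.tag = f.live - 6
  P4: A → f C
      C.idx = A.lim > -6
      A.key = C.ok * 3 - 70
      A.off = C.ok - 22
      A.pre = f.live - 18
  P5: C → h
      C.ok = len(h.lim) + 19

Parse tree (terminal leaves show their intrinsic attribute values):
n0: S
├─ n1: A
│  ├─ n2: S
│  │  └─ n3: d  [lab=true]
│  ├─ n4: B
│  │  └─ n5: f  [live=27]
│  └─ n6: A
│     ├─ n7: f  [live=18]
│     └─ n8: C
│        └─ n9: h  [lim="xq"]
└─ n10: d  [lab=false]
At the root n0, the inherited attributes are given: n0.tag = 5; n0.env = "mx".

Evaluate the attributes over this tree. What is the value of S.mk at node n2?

1. n0.tag = 5  [given at root]
2. n0.env = "mx"  [given at root]
3. n1.lim = 6  [S.tag * -2 + 16]
4. n2.tag = 11  [A₀.lim + 5]
5. n2.env = "my"  ["my"]
6. n3.lab = true  [terminal]
7. n2.mk = 22  [S.tag * -1 + 33]
8. n2.idx = 12  [S.tag + 1]
9. n4.pre = false  [S.mk == S.idx]
10. n5.live = 27  [terminal]
11. n4.key = "up"  ["up"]
12. n4.live = "kp"  ["kp"]
13. n4.tag = 21  [f.live - 6]
14. n6.lim = -6  [S.idx + S.mk - 40]
15. n7.live = 18  [terminal]
16. n8.idx = false  [A.lim > -6]
17. n9.lim = "xq"  [terminal]
18. n8.ok = 21  [len(h.lim) + 19]
19. n6.key = -7  [C.ok * 3 - 70]
20. n6.off = -1  [C.ok - 22]
21. n6.pre = 0  [f.live - 18]
22. n1.key = 20  [A₀.lim + 14]
23. n1.off = 14  [S.idx + 2]
24. n1.pre = 27  [A₀.lim + 21]
25. n10.lab = false  [terminal]
26. n0.mk = -3  [A.off - 17]
27. n0.idx = 7  [S.tag + 2]

22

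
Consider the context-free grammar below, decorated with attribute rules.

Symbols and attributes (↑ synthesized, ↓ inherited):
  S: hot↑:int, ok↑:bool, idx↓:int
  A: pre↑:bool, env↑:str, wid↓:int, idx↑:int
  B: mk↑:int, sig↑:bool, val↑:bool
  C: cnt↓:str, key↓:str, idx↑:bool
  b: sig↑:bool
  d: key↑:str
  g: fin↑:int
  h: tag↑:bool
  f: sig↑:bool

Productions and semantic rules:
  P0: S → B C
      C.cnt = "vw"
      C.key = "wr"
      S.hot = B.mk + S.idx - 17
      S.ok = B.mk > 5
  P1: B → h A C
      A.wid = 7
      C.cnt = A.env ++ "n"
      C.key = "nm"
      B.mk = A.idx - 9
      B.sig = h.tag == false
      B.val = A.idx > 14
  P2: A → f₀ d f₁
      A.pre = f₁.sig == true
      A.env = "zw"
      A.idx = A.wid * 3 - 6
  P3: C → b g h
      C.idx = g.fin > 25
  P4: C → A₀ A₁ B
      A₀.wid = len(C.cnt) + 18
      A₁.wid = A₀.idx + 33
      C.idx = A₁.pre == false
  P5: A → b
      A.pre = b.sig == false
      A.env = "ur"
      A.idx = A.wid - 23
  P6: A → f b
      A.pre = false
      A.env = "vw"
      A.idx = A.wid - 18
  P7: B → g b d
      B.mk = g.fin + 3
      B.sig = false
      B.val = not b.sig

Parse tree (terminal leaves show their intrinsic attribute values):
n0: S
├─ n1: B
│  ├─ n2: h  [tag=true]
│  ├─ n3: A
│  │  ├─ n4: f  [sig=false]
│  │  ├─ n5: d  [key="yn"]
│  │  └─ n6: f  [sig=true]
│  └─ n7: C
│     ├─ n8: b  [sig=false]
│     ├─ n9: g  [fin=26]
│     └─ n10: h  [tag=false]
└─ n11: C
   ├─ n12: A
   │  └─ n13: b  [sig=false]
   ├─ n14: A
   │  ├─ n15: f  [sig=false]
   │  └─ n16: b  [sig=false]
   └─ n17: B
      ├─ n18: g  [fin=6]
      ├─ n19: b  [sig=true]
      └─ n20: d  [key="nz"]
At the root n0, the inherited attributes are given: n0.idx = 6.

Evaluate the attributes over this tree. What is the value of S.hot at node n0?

-5

1. n0.idx = 6  [given at root]
2. n2.tag = true  [terminal]
3. n3.wid = 7  [7]
4. n4.sig = false  [terminal]
5. n5.key = "yn"  [terminal]
6. n6.sig = true  [terminal]
7. n3.pre = true  [f₁.sig == true]
8. n3.env = "zw"  ["zw"]
9. n3.idx = 15  [A.wid * 3 - 6]
10. n7.cnt = "zwn"  [A.env ++ "n"]
11. n7.key = "nm"  ["nm"]
12. n8.sig = false  [terminal]
13. n9.fin = 26  [terminal]
14. n10.tag = false  [terminal]
15. n7.idx = true  [g.fin > 25]
16. n1.mk = 6  [A.idx - 9]
17. n1.sig = false  [h.tag == false]
18. n1.val = true  [A.idx > 14]
19. n11.cnt = "vw"  ["vw"]
20. n11.key = "wr"  ["wr"]
21. n12.wid = 20  [len(C.cnt) + 18]
22. n13.sig = false  [terminal]
23. n12.pre = true  [b.sig == false]
24. n12.env = "ur"  ["ur"]
25. n12.idx = -3  [A.wid - 23]
26. n14.wid = 30  [A₀.idx + 33]
27. n15.sig = false  [terminal]
28. n16.sig = false  [terminal]
29. n14.pre = false  [false]
30. n14.env = "vw"  ["vw"]
31. n14.idx = 12  [A.wid - 18]
32. n18.fin = 6  [terminal]
33. n19.sig = true  [terminal]
34. n20.key = "nz"  [terminal]
35. n17.mk = 9  [g.fin + 3]
36. n17.sig = false  [false]
37. n17.val = false  [not b.sig]
38. n11.idx = true  [A₁.pre == false]
39. n0.hot = -5  [B.mk + S.idx - 17]
40. n0.ok = true  [B.mk > 5]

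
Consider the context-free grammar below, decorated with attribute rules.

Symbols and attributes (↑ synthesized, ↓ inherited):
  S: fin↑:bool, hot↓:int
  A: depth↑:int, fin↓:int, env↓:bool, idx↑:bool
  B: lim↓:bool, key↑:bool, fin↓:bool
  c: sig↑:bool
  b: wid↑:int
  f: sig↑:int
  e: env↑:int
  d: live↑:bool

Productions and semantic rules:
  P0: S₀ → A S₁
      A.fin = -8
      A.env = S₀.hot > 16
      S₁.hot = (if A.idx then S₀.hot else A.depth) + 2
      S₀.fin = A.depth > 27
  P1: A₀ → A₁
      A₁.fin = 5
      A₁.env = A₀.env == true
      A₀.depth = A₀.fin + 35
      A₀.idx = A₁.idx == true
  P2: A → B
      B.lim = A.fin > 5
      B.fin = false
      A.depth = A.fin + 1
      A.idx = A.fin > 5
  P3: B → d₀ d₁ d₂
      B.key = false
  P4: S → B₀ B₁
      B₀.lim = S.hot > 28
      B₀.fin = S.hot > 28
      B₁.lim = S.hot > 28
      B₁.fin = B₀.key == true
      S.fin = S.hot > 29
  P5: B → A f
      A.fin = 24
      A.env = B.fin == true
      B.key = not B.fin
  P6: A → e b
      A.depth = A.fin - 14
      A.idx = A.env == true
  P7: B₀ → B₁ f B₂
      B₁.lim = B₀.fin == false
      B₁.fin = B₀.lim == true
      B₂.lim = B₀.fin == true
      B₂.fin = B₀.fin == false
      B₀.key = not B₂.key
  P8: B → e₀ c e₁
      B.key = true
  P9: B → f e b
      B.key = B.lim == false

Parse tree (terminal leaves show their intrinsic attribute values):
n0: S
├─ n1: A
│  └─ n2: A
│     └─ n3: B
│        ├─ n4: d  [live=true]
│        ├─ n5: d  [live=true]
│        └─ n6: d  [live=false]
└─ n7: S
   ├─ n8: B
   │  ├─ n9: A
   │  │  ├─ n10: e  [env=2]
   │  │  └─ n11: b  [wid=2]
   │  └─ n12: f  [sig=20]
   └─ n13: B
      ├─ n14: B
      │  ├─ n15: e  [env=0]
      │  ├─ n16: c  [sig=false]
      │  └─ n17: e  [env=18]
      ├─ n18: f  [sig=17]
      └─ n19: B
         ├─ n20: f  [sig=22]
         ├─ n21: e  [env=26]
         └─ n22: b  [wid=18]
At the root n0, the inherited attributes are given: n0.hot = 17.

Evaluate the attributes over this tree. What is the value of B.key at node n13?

1. n0.hot = 17  [given at root]
2. n1.fin = -8  [-8]
3. n1.env = true  [S₀.hot > 16]
4. n2.fin = 5  [5]
5. n2.env = true  [A₀.env == true]
6. n3.lim = false  [A.fin > 5]
7. n3.fin = false  [false]
8. n4.live = true  [terminal]
9. n5.live = true  [terminal]
10. n6.live = false  [terminal]
11. n3.key = false  [false]
12. n2.depth = 6  [A.fin + 1]
13. n2.idx = false  [A.fin > 5]
14. n1.depth = 27  [A₀.fin + 35]
15. n1.idx = false  [A₁.idx == true]
16. n7.hot = 29  [(if A.idx then S₀.hot else A.depth) + 2]
17. n8.lim = true  [S.hot > 28]
18. n8.fin = true  [S.hot > 28]
19. n9.fin = 24  [24]
20. n9.env = true  [B.fin == true]
21. n10.env = 2  [terminal]
22. n11.wid = 2  [terminal]
23. n9.depth = 10  [A.fin - 14]
24. n9.idx = true  [A.env == true]
25. n12.sig = 20  [terminal]
26. n8.key = false  [not B.fin]
27. n13.lim = true  [S.hot > 28]
28. n13.fin = false  [B₀.key == true]
29. n14.lim = true  [B₀.fin == false]
30. n14.fin = true  [B₀.lim == true]
31. n15.env = 0  [terminal]
32. n16.sig = false  [terminal]
33. n17.env = 18  [terminal]
34. n14.key = true  [true]
35. n18.sig = 17  [terminal]
36. n19.lim = false  [B₀.fin == true]
37. n19.fin = true  [B₀.fin == false]
38. n20.sig = 22  [terminal]
39. n21.env = 26  [terminal]
40. n22.wid = 18  [terminal]
41. n19.key = true  [B.lim == false]
42. n13.key = false  [not B₂.key]
43. n7.fin = false  [S.hot > 29]
44. n0.fin = false  [A.depth > 27]

false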